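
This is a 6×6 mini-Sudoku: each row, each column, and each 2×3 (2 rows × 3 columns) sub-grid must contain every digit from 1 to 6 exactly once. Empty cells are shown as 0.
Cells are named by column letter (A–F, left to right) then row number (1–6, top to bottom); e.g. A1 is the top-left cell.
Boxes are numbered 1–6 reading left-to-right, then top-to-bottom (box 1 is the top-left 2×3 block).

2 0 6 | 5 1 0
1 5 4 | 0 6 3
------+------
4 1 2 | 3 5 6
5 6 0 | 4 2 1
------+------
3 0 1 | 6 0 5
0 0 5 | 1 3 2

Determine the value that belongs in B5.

Cell B5 itself could take any of {2, 4} by direct elimination.
Consider where 2 can go in column B.
B1 is out (row 1 already has a 2).
B6 is out (row 6 already has a 2).
So the only cell in column B that can hold 2 is B5.
Therefore B5 = 2.

2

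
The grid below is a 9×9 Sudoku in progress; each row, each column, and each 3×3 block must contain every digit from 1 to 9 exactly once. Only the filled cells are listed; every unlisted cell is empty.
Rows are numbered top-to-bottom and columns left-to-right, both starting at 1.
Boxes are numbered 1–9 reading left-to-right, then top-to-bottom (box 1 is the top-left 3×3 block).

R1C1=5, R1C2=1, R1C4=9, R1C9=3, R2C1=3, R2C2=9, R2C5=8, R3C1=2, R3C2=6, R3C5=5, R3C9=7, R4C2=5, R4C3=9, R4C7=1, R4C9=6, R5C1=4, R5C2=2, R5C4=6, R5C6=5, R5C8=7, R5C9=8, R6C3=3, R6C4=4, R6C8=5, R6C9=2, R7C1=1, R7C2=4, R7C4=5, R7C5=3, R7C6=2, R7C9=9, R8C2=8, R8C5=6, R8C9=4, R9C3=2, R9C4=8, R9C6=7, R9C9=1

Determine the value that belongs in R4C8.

4

Cell R4C8 itself could take any of {3, 4} by direct elimination.
Consider where 4 can go in box 6.
R5C7 is out (row 5 already has a 4).
R6C7 is out (row 6 already has a 4).
So the only cell in box 6 that can hold 4 is R4C8.
Therefore R4C8 = 4.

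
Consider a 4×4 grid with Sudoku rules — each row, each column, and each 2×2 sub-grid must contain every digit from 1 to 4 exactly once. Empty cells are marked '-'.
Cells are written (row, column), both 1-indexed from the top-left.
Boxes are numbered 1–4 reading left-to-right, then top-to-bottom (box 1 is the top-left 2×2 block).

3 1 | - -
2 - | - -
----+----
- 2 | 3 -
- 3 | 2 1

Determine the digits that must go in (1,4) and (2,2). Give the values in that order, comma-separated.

For (1,4):
  Consider where 2 can go in row 1.
  (1,3) is out (column 3 already has a 2).
  So the only cell in row 1 that can hold 2 is (1,4).
  So (1,4) = 2.
For (2,2):
  Row 2 already contains {2}.
  Column 2 already contains {1, 2, 3}.
  Its 2×2 block (box 1) already contains {1, 2, 3}.
  The only value from 1–4 not eliminated is 4, so (2,2) = 4.

2,4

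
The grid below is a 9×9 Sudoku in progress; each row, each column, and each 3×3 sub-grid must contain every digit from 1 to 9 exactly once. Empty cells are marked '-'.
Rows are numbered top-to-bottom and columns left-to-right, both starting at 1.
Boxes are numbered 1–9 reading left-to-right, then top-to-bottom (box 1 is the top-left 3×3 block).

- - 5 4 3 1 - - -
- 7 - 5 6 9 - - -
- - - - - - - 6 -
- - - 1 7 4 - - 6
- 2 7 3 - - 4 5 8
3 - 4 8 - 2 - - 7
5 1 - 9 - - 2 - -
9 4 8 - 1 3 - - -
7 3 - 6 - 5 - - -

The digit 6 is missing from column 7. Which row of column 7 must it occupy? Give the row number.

Consider where 6 can go in column 7.
R1C7 is out (box 3 already has a 6). R2C7 is out (row 2 already has a 6). R3C7 is out (row 3 already has a 6). R4C7 is out (row 4 already has a 6). The remaining empty cells in column 7 are similarly blocked.
So the only cell in column 7 that can hold 6 is R8C7.
That is row 8.

8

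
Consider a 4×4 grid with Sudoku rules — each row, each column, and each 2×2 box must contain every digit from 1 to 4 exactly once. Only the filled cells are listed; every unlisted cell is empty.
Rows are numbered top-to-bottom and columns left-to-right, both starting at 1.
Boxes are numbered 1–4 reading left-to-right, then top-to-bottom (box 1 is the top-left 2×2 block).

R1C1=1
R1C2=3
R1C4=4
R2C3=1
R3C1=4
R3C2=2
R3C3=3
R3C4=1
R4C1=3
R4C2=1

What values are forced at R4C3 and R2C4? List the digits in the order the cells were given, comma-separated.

For R4C3:
  Consider where 4 can go in box 4.
  R4C4 is out (column 4 already has a 4).
  So the only cell in box 4 that can hold 4 is R4C3.
  So R4C3 = 4.
For R2C4:
  Consider where 3 can go in column 4.
  R4C4 is out (row 4 already has a 3).
  So the only cell in column 4 that can hold 3 is R2C4.
  So R2C4 = 3.

4,3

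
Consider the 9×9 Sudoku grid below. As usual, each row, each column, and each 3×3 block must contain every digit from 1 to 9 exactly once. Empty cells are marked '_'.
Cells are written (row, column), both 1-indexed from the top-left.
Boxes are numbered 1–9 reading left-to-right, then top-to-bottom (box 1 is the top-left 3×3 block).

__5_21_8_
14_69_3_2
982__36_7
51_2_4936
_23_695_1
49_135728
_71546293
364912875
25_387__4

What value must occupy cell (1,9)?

9

Row 1 already contains {1, 2, 5, 8}.
Column 9 already contains {1, 2, 3, 4, 5, 6, 7, 8}.
Its 3×3 block (box 3) already contains {2, 3, 6, 7, 8}.
The only value from 1–9 not eliminated is 9, so (1,9) = 9.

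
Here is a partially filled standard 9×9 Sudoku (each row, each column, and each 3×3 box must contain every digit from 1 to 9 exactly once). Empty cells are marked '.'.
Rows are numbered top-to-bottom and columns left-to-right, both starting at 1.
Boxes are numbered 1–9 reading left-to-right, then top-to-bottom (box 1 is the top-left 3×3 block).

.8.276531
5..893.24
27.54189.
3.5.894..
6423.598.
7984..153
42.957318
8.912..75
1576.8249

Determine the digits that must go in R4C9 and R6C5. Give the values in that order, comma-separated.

2,6

For R4C9:
  Consider where 2 can go in row 4.
  R4C2 is out (column 2 already has a 2).
  R4C4 is out (column 4 already has a 2).
  R4C8 is out (column 8 already has a 2).
  So the only cell in row 4 that can hold 2 is R4C9.
  So R4C9 = 2.
For R6C5:
  Row 6 already contains {1, 3, 4, 5, 7, 8, 9}.
  Column 5 already contains {2, 4, 5, 7, 8, 9}.
  Its 3×3 block (box 5) already contains {3, 4, 5, 8, 9}.
  The only value from 1–9 not eliminated is 6, so R6C5 = 6.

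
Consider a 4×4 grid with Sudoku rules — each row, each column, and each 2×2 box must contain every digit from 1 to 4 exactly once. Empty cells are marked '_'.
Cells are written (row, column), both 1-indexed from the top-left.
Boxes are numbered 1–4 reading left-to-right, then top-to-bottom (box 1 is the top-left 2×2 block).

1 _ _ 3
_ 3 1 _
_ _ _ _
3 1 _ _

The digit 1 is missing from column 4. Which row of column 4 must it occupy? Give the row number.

Consider where 1 can go in column 4.
(2,4) is out (row 2 already has a 1).
(4,4) is out (row 4 already has a 1).
So the only cell in column 4 that can hold 1 is (3,4).
That is row 3.

3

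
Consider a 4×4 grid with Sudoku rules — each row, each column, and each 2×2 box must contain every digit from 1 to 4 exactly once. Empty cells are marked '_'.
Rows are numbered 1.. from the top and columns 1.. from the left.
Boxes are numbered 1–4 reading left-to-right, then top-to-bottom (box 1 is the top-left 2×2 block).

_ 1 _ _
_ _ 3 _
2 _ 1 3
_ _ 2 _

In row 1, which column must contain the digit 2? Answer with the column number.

Consider where 2 can go in row 1.
row 1, column 1 is out (column 1 already has a 2).
row 1, column 3 is out (column 3 already has a 2).
So the only cell in row 1 that can hold 2 is row 1, column 4.
That is column 4.

4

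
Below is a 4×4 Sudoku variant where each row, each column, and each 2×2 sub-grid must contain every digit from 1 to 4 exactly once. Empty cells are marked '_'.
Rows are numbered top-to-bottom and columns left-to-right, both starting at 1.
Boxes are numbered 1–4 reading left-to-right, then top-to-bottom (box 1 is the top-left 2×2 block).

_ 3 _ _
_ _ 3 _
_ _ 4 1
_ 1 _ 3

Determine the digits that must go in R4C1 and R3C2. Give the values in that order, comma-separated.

For R4C1:
  Consider where 4 can go in box 3.
  R3C1 is out (row 3 already has a 4).
  R3C2 is out (row 3 already has a 4).
  So the only cell in box 3 that can hold 4 is R4C1.
  So R4C1 = 4.
For R3C2:
  Row 3 already contains {1, 4}.
  Column 2 already contains {1, 3}.
  Its 2×2 block (box 3) already contains {1}.
  The only value from 1–4 not eliminated is 2, so R3C2 = 2.

4,2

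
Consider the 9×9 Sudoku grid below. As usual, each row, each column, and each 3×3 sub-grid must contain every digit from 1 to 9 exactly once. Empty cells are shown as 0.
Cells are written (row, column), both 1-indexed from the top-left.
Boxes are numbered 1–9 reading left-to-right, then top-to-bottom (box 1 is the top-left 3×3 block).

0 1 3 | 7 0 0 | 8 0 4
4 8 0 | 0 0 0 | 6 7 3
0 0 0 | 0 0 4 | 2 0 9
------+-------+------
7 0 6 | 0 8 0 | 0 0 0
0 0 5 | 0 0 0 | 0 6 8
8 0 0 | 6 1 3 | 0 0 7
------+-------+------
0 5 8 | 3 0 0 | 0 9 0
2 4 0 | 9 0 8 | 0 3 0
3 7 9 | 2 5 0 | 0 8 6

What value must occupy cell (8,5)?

Cell (8,5) itself could take any of {6, 7} by direct elimination.
Consider where 6 can go in row 8.
(8,3) is out (column 3 already has a 6).
(8,7) is out (column 7 already has a 6).
(8,9) is out (column 9 already has a 6).
So the only cell in row 8 that can hold 6 is (8,5).
Therefore (8,5) = 6.

6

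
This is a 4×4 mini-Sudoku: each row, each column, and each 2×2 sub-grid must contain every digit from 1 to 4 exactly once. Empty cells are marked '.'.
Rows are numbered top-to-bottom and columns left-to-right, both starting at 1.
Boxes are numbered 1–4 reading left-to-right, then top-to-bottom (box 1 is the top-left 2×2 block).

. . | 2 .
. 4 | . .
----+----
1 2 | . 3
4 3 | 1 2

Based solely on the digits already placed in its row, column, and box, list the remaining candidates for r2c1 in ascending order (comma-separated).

2,3

Row 2 already contains {4}.
Column 1 already contains {1, 4}.
Its 2×2 block (box 1) already contains {4}.
Removing those from 1–4 leaves {2, 3} as the candidates for r2c1.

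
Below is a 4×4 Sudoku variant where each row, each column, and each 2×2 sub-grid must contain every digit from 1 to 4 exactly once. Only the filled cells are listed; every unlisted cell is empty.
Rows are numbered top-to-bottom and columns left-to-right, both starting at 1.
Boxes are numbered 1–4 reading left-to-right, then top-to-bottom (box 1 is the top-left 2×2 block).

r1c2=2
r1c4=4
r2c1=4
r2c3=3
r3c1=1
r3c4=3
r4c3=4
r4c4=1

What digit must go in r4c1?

2

Cell r4c1 itself could take any of {2, 3} by direct elimination.
Consider where 2 can go in box 3.
r3c2 is out (column 2 already has a 2).
r4c2 is out (column 2 already has a 2).
So the only cell in box 3 that can hold 2 is r4c1.
Therefore r4c1 = 2.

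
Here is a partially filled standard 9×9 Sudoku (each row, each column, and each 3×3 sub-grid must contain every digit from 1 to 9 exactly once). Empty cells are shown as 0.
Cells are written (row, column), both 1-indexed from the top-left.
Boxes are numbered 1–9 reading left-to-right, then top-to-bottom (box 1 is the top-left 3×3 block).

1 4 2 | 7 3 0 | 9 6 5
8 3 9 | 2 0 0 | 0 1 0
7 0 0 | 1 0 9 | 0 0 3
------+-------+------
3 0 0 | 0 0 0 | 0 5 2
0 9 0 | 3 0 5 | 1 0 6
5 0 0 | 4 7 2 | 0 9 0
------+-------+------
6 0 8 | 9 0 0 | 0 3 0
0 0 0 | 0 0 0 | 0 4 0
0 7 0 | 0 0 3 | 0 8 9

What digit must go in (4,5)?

9

Cell (4,5) itself could take any of {1, 6, 8, 9} by direct elimination.
Consider where 9 can go in row 4.
(4,2) is out (column 2 already has a 9).
(4,3) is out (column 3 already has a 9).
(4,4) is out (column 4 already has a 9).
(4,6) is out (column 6 already has a 9).
(4,7) is out (column 7 already has a 9).
So the only cell in row 4 that can hold 9 is (4,5).
Therefore (4,5) = 9.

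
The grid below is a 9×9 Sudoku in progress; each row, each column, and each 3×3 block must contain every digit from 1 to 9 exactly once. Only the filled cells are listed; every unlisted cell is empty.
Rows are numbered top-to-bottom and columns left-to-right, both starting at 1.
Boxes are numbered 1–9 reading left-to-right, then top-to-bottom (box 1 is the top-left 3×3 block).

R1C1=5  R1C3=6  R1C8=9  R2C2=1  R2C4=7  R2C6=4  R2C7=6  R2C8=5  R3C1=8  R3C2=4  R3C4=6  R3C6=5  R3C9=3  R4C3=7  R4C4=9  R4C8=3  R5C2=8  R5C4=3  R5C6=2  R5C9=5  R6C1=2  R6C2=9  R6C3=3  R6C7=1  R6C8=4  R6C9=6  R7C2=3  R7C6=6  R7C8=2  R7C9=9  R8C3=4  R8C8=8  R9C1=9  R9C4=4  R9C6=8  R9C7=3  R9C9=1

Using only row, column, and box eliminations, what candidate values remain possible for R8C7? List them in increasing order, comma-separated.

Row 8 already contains {4, 8}.
Column 7 already contains {1, 3, 6}.
Its 3×3 block (box 9) already contains {1, 2, 3, 8, 9}.
Removing those from 1–9 leaves {5, 7} as the candidates for R8C7.

5,7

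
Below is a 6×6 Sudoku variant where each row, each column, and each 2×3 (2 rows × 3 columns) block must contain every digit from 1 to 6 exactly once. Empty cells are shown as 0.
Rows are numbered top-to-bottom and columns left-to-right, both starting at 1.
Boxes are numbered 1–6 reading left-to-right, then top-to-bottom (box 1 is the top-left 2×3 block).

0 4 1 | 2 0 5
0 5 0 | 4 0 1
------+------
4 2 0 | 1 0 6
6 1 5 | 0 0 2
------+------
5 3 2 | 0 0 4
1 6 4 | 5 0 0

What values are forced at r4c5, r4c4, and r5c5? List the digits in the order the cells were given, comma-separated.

For r4c5:
  Consider where 4 can go in column 5.
  r1c5 is out (row 1 already has a 4).
  r2c5 is out (row 2 already has a 4).
  r3c5 is out (row 3 already has a 4).
  r5c5 is out (row 5 already has a 4).
  r6c5 is out (row 6 already has a 4).
  So the only cell in column 5 that can hold 4 is r4c5.
  So r4c5 = 4.
For r4c4:
  Row 4 already contains {1, 2, 5, 6}.
  Column 4 already contains {1, 2, 4, 5}.
  Its 2×3 block (box 4) already contains {1, 2, 6}.
  The only value from 1–6 not eliminated is 3, so r4c4 = 3.
For r5c5:
  Consider where 1 can go in box 6.
  r5c4 is out (column 4 already has a 1).
  r6c5 is out (row 6 already has a 1).
  r6c6 is out (row 6 already has a 1).
  So the only cell in box 6 that can hold 1 is r5c5.
  So r5c5 = 1.

4,3,1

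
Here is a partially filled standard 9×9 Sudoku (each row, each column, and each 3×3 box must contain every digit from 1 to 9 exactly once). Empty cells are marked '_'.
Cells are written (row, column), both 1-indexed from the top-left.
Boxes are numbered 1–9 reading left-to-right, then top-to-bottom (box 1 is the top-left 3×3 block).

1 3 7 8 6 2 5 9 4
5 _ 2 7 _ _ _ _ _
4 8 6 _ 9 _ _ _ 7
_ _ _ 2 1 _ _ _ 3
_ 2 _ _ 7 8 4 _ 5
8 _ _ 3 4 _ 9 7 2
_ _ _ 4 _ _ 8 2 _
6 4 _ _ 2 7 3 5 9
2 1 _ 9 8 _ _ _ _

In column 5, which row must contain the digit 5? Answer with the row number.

Consider where 5 can go in column 5.
(2,5) is out (row 2 already has a 5).
So the only cell in column 5 that can hold 5 is (7,5).
That is row 7.

7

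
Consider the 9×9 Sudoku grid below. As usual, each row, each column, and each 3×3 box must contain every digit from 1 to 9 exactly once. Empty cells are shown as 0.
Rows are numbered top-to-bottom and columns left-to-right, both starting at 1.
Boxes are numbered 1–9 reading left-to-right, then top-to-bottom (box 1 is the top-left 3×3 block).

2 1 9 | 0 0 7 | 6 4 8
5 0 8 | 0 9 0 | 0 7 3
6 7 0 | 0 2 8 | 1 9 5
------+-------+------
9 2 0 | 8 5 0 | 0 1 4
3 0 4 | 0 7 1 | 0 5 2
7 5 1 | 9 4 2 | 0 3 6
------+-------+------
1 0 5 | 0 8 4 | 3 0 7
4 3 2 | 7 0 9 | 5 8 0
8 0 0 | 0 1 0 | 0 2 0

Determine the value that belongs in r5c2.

Cell r5c2 itself could take any of {6, 8} by direct elimination.
Consider where 8 can go in column 2.
r2c2 is out (row 2 already has a 8).
r7c2 is out (row 7 already has a 8).
r9c2 is out (row 9 already has a 8).
So the only cell in column 2 that can hold 8 is r5c2.
Therefore r5c2 = 8.

8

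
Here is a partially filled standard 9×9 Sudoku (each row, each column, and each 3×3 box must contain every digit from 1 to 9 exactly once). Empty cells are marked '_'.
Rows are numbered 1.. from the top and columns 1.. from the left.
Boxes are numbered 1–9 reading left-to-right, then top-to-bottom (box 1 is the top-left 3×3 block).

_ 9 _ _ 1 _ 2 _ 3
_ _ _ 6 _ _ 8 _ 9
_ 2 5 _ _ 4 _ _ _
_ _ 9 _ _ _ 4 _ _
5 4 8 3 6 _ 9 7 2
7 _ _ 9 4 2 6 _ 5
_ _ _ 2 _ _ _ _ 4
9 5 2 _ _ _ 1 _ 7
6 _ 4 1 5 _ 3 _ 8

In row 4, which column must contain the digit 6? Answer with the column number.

2

Consider where 6 can go in row 4.
row 4, column 1 is out (column 1 already has a 6). row 4, column 4 is out (column 4 already has a 6). row 4, column 5 is out (column 5 already has a 6). row 4, column 6 is out (box 5 already has a 6). The remaining empty cells in row 4 are similarly blocked.
So the only cell in row 4 that can hold 6 is row 4, column 2.
That is column 2.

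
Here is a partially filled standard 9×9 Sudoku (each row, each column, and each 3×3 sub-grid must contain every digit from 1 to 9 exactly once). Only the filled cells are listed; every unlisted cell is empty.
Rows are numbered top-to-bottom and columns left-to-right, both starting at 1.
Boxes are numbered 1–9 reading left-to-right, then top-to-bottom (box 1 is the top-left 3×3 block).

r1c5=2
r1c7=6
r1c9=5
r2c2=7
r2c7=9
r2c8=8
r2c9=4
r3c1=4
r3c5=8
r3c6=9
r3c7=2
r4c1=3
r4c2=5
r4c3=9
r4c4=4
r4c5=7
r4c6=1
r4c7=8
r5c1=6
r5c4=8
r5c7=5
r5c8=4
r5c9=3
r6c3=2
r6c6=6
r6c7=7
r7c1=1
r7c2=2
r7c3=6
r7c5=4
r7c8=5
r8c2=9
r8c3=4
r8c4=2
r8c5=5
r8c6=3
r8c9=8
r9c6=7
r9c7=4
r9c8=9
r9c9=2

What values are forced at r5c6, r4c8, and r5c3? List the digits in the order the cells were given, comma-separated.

For r5c6:
  Row 5 already contains {3, 4, 5, 6, 8}.
  Column 6 already contains {1, 3, 6, 7, 9}.
  Its 3×3 block (box 5) already contains {1, 4, 6, 7, 8}.
  The only value from 1–9 not eliminated is 2, so r5c6 = 2.
For r4c8:
  Consider where 2 can go in box 6.
  r4c9 is out (column 9 already has a 2).
  r6c8 is out (row 6 already has a 2).
  r6c9 is out (row 6 already has a 2).
  So the only cell in box 6 that can hold 2 is r4c8.
  So r4c8 = 2.
For r5c3:
  Consider where 7 can go in row 5.
  r5c2 is out (column 2 already has a 7).
  r5c5 is out (column 5 already has a 7).
  r5c6 is out (column 6 already has a 7).
  So the only cell in row 5 that can hold 7 is r5c3.
  So r5c3 = 7.

2,2,7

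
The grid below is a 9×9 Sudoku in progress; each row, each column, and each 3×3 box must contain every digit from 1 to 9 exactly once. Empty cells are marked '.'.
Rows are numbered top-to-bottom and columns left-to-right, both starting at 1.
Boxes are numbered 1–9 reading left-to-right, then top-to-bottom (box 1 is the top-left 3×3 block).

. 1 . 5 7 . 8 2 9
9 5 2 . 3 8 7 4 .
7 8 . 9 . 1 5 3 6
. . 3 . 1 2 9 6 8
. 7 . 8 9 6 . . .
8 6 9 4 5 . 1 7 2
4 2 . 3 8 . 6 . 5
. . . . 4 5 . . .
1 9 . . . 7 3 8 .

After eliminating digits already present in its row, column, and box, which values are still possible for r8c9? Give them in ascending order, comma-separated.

1,7

Row 8 already contains {4, 5}.
Column 9 already contains {2, 5, 6, 8, 9}.
Its 3×3 block (box 9) already contains {3, 5, 6, 8}.
Removing those from 1–9 leaves {1, 7} as the candidates for r8c9.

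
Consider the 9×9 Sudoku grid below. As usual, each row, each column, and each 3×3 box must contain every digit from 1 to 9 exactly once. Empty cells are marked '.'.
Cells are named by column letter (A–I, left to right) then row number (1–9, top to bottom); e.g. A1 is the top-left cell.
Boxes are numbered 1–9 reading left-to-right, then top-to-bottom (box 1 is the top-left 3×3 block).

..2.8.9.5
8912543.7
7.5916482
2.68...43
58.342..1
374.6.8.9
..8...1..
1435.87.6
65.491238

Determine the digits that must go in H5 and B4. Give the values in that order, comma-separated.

For H5:
  Consider where 7 can go in row 5.
  C5 is out (box 4 already has a 7).
  G5 is out (column G already has a 7).
  So the only cell in row 5 that can hold 7 is H5.
  So H5 = 7.
For B4:
  Row 4 already contains {2, 3, 4, 6, 8}.
  Column B already contains {4, 5, 7, 8, 9}.
  Its 3×3 block (box 4) already contains {2, 3, 4, 5, 6, 7, 8}.
  The only value from 1–9 not eliminated is 1, so B4 = 1.

7,1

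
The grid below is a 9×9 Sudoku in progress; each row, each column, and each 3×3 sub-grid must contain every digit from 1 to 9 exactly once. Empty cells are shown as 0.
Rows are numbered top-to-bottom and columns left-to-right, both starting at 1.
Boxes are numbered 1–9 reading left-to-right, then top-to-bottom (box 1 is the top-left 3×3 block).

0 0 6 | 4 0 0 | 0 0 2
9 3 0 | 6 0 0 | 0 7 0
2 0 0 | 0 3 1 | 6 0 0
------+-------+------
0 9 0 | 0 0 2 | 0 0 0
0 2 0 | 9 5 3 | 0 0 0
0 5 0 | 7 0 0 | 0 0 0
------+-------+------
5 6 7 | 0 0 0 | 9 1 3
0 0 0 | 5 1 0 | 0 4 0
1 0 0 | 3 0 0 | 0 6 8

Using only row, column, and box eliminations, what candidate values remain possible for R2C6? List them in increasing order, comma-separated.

Row 2 already contains {3, 6, 7, 9}.
Column 6 already contains {1, 2, 3}.
Its 3×3 block (box 2) already contains {1, 3, 4, 6}.
Removing those from 1–9 leaves {5, 8} as the candidates for R2C6.

5,8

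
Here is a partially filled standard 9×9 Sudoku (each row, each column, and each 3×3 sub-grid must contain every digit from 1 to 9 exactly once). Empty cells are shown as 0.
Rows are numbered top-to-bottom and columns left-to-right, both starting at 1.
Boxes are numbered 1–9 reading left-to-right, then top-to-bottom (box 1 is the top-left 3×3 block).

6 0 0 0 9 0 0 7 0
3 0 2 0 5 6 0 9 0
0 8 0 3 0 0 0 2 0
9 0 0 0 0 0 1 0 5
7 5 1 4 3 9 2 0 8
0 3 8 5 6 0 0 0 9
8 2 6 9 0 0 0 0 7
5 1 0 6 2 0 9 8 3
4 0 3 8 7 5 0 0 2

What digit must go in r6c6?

1

Cell r6c6 itself could take any of {1, 2, 7} by direct elimination.
Consider where 1 can go in box 5.
r4c4 is out (row 4 already has a 1).
r4c5 is out (row 4 already has a 1).
r4c6 is out (row 4 already has a 1).
So the only cell in box 5 that can hold 1 is r6c6.
Therefore r6c6 = 1.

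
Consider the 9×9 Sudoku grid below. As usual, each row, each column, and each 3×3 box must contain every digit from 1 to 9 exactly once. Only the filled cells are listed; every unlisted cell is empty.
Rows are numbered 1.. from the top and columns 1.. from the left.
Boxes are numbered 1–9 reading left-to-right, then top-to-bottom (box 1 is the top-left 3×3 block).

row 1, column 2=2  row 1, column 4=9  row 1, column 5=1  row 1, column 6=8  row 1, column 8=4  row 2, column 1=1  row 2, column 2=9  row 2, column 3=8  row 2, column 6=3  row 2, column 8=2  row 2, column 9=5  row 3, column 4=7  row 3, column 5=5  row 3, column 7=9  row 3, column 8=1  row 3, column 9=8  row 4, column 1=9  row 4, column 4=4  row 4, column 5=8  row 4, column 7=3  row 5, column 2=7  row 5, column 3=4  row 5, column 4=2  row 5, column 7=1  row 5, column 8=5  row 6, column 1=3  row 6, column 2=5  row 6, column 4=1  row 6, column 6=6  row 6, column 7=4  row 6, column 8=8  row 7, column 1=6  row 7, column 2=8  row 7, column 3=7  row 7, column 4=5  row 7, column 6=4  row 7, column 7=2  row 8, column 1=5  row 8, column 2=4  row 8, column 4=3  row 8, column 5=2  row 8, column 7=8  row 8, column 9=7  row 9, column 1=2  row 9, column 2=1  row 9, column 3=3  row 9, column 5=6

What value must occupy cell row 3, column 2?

Cell row 3, column 2 itself could take any of {3, 6} by direct elimination.
Consider where 3 can go in row 3.
row 3, column 1 is out (column 1 already has a 3).
row 3, column 3 is out (column 3 already has a 3).
row 3, column 6 is out (column 6 already has a 3).
So the only cell in row 3 that can hold 3 is row 3, column 2.
Therefore row 3, column 2 = 3.

3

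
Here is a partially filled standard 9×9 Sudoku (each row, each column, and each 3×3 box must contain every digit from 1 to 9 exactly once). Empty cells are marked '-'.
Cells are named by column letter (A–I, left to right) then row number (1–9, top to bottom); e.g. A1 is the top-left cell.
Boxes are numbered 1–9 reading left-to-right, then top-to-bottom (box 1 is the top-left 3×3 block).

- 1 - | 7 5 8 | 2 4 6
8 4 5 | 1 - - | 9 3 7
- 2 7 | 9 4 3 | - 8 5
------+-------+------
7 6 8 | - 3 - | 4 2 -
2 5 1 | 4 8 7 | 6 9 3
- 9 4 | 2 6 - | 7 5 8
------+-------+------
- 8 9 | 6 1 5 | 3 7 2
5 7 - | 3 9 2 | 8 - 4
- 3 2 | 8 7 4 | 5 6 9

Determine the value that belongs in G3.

Row 3 already contains {2, 3, 4, 5, 7, 8, 9}.
Column G already contains {2, 3, 4, 5, 6, 7, 8, 9}.
Its 3×3 block (box 3) already contains {2, 3, 4, 5, 6, 7, 8, 9}.
The only value from 1–9 not eliminated is 1, so G3 = 1.

1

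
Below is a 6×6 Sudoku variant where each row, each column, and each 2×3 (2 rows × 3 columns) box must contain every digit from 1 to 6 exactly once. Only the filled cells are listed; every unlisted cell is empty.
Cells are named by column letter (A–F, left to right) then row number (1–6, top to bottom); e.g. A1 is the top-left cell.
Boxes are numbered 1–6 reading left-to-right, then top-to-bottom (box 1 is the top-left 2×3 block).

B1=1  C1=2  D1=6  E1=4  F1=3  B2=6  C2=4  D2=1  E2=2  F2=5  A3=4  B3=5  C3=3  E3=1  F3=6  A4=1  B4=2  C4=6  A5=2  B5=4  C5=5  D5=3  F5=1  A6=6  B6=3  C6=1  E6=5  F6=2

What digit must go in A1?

Row 1 already contains {1, 2, 3, 4, 6}.
Column A already contains {1, 2, 4, 6}.
Its 2×3 block (box 1) already contains {1, 2, 4, 6}.
The only value from 1–6 not eliminated is 5, so A1 = 5.

5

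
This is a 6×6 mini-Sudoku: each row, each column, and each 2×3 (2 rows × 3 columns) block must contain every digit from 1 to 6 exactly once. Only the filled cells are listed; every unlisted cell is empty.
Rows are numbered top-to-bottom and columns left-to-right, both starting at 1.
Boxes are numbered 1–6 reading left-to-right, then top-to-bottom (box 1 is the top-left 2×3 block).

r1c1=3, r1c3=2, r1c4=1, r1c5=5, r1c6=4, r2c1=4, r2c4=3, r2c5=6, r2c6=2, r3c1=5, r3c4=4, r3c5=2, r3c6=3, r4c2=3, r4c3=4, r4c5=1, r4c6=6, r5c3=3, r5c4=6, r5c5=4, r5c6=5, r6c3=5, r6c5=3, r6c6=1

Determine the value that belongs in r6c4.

Row 6 already contains {1, 3, 5}.
Column 4 already contains {1, 3, 4, 6}.
Its 2×3 block (box 6) already contains {1, 3, 4, 5, 6}.
The only value from 1–6 not eliminated is 2, so r6c4 = 2.

2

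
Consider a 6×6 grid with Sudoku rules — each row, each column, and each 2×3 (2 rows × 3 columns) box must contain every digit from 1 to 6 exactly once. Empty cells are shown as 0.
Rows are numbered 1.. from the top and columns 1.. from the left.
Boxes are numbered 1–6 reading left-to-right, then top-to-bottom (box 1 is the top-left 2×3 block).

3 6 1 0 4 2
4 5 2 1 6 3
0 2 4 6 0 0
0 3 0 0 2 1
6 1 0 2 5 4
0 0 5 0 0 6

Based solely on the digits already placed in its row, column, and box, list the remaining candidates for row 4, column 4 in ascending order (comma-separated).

Row 4 already contains {1, 2, 3}.
Column 4 already contains {1, 2, 6}.
Its 2×3 block (box 4) already contains {1, 2, 6}.
Removing those from 1–6 leaves {4, 5} as the candidates for row 4, column 4.

4,5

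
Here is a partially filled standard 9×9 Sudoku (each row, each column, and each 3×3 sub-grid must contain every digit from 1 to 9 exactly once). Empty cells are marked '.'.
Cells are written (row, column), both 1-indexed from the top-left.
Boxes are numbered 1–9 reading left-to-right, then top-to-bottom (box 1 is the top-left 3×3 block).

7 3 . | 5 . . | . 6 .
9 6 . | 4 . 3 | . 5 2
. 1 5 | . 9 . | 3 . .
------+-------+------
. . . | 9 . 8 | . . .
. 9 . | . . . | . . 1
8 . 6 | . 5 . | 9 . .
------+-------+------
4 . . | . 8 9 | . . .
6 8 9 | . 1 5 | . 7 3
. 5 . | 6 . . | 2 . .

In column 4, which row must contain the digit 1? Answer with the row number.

6

Consider where 1 can go in column 4.
(3,4) is out (row 3 already has a 1).
(5,4) is out (row 5 already has a 1).
(7,4) is out (box 8 already has a 1).
(8,4) is out (row 8 already has a 1).
So the only cell in column 4 that can hold 1 is (6,4).
That is row 6.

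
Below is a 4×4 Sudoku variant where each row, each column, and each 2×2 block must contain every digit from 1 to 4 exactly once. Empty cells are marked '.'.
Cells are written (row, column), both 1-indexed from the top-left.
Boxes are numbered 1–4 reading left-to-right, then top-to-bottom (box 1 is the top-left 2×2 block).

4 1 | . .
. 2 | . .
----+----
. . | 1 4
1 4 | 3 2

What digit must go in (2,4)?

Cell (2,4) itself could take any of {1, 3} by direct elimination.
Consider where 1 can go in column 4.
(1,4) is out (row 1 already has a 1).
So the only cell in column 4 that can hold 1 is (2,4).
Therefore (2,4) = 1.

1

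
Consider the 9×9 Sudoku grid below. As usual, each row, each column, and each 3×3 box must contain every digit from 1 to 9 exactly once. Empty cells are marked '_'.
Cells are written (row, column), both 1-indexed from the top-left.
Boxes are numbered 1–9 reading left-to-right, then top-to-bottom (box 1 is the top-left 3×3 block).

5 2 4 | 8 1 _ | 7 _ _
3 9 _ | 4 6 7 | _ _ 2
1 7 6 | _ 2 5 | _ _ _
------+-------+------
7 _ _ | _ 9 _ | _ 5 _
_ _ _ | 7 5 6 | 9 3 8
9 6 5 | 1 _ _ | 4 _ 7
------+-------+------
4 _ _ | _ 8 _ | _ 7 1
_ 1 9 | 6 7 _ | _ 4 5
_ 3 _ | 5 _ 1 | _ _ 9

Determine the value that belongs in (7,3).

2

Row 7 already contains {1, 4, 7, 8}.
Column 3 already contains {4, 5, 6, 9}.
Its 3×3 block (box 7) already contains {1, 3, 4, 9}.
The only value from 1–9 not eliminated is 2, so (7,3) = 2.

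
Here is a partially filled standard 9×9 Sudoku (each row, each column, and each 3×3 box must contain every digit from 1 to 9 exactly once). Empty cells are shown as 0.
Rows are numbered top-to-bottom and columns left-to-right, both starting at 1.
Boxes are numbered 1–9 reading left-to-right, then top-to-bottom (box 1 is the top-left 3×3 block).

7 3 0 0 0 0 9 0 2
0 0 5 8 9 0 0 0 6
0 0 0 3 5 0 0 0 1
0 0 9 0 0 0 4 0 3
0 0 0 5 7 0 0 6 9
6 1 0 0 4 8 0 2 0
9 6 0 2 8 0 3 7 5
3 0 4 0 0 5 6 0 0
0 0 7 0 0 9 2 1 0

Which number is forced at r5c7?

1

Cell r5c7 itself could take any of {1, 8} by direct elimination.
Consider where 1 can go in box 6.
r4c8 is out (column 8 already has a 1).
r6c7 is out (row 6 already has a 1).
r6c9 is out (row 6 already has a 1).
So the only cell in box 6 that can hold 1 is r5c7.
Therefore r5c7 = 1.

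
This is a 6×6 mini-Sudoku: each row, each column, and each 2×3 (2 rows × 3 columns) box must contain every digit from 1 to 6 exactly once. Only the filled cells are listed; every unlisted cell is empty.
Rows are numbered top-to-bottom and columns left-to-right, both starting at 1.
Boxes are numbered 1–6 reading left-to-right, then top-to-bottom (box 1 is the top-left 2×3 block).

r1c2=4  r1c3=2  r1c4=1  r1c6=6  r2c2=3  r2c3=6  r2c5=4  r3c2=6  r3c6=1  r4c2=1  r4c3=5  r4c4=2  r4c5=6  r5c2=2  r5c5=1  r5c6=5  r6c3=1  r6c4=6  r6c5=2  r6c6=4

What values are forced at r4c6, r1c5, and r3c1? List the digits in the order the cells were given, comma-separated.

For r4c6:
  Row 4 already contains {1, 2, 5, 6}.
  Column 6 already contains {1, 4, 5, 6}.
  Its 2×3 block (box 4) already contains {1, 2, 6}.
  The only value from 1–6 not eliminated is 3, so r4c6 = 3.
For r1c5:
  Consider where 3 can go in box 2.
  r2c4 is out (row 2 already has a 3).
  r2c6 is out (row 2 already has a 3).
  So the only cell in box 2 that can hold 3 is r1c5.
  So r1c5 = 3.
For r3c1:
  Consider where 2 can go in box 3.
  r3c3 is out (column 3 already has a 2).
  r4c1 is out (row 4 already has a 2).
  So the only cell in box 3 that can hold 2 is r3c1.
  So r3c1 = 2.

3,3,2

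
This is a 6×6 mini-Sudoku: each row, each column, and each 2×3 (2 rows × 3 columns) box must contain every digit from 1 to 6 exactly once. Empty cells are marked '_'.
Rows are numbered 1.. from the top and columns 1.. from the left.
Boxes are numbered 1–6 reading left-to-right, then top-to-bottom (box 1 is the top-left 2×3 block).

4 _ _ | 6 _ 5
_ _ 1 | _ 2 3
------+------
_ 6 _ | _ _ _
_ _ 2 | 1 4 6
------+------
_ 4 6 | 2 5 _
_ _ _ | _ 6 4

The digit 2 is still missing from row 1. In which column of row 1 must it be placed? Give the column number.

2

Consider where 2 can go in row 1.
row 1, column 3 is out (column 3 already has a 2).
row 1, column 5 is out (column 5 already has a 2).
So the only cell in row 1 that can hold 2 is row 1, column 2.
That is column 2.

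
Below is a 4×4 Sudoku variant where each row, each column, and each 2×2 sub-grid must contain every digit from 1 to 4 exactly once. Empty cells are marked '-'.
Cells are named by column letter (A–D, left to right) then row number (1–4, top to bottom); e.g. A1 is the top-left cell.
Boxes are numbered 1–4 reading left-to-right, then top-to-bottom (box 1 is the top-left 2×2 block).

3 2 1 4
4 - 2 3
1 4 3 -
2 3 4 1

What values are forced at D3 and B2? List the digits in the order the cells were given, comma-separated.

2,1

For D3:
  Row 3 already contains {1, 3, 4}.
  Column D already contains {1, 3, 4}.
  Its 2×2 block (box 4) already contains {1, 3, 4}.
  The only value from 1–4 not eliminated is 2, so D3 = 2.
For B2:
  Row 2 already contains {2, 3, 4}.
  Column B already contains {2, 3, 4}.
  Its 2×2 block (box 1) already contains {2, 3, 4}.
  The only value from 1–4 not eliminated is 1, so B2 = 1.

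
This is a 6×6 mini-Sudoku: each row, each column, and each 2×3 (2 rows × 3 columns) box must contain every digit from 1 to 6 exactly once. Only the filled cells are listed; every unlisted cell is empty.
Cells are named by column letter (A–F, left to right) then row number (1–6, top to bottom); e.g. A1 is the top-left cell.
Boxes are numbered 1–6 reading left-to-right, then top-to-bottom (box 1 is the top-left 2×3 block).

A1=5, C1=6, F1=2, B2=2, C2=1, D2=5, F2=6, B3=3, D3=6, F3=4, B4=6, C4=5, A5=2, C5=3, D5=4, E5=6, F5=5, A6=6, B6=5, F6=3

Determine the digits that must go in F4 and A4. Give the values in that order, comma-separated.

1,4

For F4:
  Row 4 already contains {5, 6}.
  Column F already contains {2, 3, 4, 5, 6}.
  Its 2×3 block (box 4) already contains {4, 6}.
  The only value from 1–6 not eliminated is 1, so F4 = 1.
For A4:
  Consider where 4 can go in row 4.
  D4 is out (column D already has a 4).
  E4 is out (box 4 already has a 4).
  F4 is out (column F already has a 4).
  So the only cell in row 4 that can hold 4 is A4.
  So A4 = 4.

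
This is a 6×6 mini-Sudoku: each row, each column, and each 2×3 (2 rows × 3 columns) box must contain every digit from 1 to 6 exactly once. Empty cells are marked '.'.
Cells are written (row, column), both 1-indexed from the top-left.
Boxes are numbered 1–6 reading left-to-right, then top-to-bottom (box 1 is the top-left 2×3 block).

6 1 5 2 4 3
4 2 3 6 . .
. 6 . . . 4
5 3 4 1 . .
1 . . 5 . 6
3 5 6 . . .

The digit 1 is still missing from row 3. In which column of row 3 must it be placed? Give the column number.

3

Consider where 1 can go in row 3.
(3,1) is out (column 1 already has a 1).
(3,4) is out (column 4 already has a 1).
(3,5) is out (box 4 already has a 1).
So the only cell in row 3 that can hold 1 is (3,3).
That is column 3.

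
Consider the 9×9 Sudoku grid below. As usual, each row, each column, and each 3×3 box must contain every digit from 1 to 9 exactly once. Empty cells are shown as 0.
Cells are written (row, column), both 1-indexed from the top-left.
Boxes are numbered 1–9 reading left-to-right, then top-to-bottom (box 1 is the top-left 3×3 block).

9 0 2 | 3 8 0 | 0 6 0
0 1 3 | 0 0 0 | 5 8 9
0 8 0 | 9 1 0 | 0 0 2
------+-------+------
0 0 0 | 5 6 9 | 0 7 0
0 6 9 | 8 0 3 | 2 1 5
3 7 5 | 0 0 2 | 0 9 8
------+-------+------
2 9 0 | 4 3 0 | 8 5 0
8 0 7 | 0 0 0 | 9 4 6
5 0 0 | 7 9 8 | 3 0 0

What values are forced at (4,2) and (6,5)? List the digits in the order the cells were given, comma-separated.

2,4

For (4,2):
  Consider where 2 can go in row 4.
  (4,1) is out (column 1 already has a 2).
  (4,3) is out (column 3 already has a 2).
  (4,7) is out (column 7 already has a 2).
  (4,9) is out (column 9 already has a 2).
  So the only cell in row 4 that can hold 2 is (4,2).
  So (4,2) = 2.
For (6,5):
  Row 6 already contains {2, 3, 5, 7, 8, 9}.
  Column 5 already contains {1, 3, 6, 8, 9}.
  Its 3×3 block (box 5) already contains {2, 3, 5, 6, 8, 9}.
  The only value from 1–9 not eliminated is 4, so (6,5) = 4.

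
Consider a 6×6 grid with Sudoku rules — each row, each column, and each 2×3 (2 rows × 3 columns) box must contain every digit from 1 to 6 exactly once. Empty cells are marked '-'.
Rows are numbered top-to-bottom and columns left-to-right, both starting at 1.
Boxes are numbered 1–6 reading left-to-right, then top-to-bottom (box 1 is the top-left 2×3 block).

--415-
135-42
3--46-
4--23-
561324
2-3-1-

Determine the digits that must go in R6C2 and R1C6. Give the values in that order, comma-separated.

For R6C2:
  Row 6 already contains {1, 2, 3}.
  Column 2 already contains {3, 6}.
  Its 2×3 block (box 5) already contains {1, 2, 3, 5, 6}.
  The only value from 1–6 not eliminated is 4, so R6C2 = 4.
For R1C6:
  Consider where 3 can go in row 1.
  R1C1 is out (column 1 already has a 3).
  R1C2 is out (column 2 already has a 3).
  So the only cell in row 1 that can hold 3 is R1C6.
  So R1C6 = 3.

4,3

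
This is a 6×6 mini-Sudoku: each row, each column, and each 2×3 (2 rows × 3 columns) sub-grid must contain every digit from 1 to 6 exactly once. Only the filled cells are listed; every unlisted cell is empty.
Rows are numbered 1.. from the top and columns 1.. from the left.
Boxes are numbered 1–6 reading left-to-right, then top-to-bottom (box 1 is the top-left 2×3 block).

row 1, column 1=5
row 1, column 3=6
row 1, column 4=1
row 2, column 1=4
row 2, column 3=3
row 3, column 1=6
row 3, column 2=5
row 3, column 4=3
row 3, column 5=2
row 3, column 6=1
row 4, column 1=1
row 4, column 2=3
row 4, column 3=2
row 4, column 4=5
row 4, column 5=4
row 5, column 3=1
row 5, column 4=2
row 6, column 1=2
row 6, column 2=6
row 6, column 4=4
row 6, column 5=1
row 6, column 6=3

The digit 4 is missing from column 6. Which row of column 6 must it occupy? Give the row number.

1

Consider where 4 can go in column 6.
row 2, column 6 is out (row 2 already has a 4).
row 4, column 6 is out (row 4 already has a 4).
row 5, column 6 is out (box 6 already has a 4).
So the only cell in column 6 that can hold 4 is row 1, column 6.
That is row 1.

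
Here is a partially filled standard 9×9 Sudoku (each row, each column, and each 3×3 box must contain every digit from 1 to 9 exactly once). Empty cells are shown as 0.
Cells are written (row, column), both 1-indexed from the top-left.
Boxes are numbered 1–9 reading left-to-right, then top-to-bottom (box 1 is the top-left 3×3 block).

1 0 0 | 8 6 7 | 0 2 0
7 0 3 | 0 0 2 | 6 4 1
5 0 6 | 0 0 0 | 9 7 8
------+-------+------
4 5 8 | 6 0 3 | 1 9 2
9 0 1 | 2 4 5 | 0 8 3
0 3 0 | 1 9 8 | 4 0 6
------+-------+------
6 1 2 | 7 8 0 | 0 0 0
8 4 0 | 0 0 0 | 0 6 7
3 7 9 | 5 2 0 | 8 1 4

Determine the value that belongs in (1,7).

Cell (1,7) itself could take any of {3, 5} by direct elimination.
Consider where 3 can go in box 3.
(1,9) is out (column 9 already has a 3).
So the only cell in box 3 that can hold 3 is (1,7).
Therefore (1,7) = 3.

3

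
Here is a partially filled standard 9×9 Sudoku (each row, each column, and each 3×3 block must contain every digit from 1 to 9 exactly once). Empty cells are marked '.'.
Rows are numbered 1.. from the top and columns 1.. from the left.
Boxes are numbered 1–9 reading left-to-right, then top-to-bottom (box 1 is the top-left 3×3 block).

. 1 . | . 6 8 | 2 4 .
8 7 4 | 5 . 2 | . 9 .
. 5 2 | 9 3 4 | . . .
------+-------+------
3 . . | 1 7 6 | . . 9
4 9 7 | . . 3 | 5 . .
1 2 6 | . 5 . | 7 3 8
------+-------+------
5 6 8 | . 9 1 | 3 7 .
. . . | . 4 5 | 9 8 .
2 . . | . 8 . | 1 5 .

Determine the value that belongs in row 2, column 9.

3

Cell row 2, column 9 itself could take any of {1, 3, 6} by direct elimination.
Consider where 3 can go in row 2.
row 2, column 5 is out (column 5 already has a 3).
row 2, column 7 is out (column 7 already has a 3).
So the only cell in row 2 that can hold 3 is row 2, column 9.
Therefore row 2, column 9 = 3.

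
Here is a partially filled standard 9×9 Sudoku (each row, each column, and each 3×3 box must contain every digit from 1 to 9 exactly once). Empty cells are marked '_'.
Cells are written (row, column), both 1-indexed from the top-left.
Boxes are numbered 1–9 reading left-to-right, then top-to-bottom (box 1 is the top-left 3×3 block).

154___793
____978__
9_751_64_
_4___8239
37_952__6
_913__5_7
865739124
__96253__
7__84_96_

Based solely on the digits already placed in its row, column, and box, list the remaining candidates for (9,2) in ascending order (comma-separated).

Row 9 already contains {4, 6, 7, 8, 9}.
Column 2 already contains {4, 5, 6, 7, 9}.
Its 3×3 block (box 7) already contains {5, 6, 7, 8, 9}.
Removing those from 1–9 leaves {1, 2, 3} as the candidates for (9,2).

1,2,3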